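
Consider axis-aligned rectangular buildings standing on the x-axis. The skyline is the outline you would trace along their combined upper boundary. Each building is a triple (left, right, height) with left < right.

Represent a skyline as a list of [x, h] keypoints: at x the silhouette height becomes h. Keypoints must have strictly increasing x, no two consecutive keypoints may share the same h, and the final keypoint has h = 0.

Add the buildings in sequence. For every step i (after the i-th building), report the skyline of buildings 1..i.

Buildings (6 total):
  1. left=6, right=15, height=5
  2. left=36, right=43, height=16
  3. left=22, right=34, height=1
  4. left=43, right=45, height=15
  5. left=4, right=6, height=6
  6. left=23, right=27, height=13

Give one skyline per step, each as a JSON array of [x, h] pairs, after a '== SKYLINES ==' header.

== SKYLINES ==
[[6,5],[15,0]]
[[6,5],[15,0],[36,16],[43,0]]
[[6,5],[15,0],[22,1],[34,0],[36,16],[43,0]]
[[6,5],[15,0],[22,1],[34,0],[36,16],[43,15],[45,0]]
[[4,6],[6,5],[15,0],[22,1],[34,0],[36,16],[43,15],[45,0]]
[[4,6],[6,5],[15,0],[22,1],[23,13],[27,1],[34,0],[36,16],[43,15],[45,0]]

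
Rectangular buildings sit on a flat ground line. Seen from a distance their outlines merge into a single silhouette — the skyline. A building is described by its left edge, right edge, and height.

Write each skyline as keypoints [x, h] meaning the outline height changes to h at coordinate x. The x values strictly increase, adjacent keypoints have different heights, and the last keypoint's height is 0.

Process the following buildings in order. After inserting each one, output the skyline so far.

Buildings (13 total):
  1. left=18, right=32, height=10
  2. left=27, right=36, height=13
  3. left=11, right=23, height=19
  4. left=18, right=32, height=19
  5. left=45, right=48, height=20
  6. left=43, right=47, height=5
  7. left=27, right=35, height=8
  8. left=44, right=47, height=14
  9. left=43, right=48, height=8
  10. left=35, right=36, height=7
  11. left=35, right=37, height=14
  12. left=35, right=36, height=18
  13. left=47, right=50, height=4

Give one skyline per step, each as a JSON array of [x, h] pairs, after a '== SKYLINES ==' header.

== SKYLINES ==
[[18,10],[32,0]]
[[18,10],[27,13],[36,0]]
[[11,19],[23,10],[27,13],[36,0]]
[[11,19],[32,13],[36,0]]
[[11,19],[32,13],[36,0],[45,20],[48,0]]
[[11,19],[32,13],[36,0],[43,5],[45,20],[48,0]]
[[11,19],[32,13],[36,0],[43,5],[45,20],[48,0]]
[[11,19],[32,13],[36,0],[43,5],[44,14],[45,20],[48,0]]
[[11,19],[32,13],[36,0],[43,8],[44,14],[45,20],[48,0]]
[[11,19],[32,13],[36,0],[43,8],[44,14],[45,20],[48,0]]
[[11,19],[32,13],[35,14],[37,0],[43,8],[44,14],[45,20],[48,0]]
[[11,19],[32,13],[35,18],[36,14],[37,0],[43,8],[44,14],[45,20],[48,0]]
[[11,19],[32,13],[35,18],[36,14],[37,0],[43,8],[44,14],[45,20],[48,4],[50,0]]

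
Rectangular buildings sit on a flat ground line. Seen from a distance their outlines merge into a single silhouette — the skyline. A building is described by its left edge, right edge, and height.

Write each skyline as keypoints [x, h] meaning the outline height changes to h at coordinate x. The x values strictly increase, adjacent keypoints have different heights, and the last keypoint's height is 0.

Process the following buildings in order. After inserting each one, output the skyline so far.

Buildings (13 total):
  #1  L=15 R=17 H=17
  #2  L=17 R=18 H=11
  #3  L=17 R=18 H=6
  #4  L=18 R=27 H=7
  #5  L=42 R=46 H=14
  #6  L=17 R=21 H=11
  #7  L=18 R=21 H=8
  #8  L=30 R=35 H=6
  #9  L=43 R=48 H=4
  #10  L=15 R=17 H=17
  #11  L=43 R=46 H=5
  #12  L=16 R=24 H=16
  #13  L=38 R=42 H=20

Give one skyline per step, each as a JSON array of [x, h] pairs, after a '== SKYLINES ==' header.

== SKYLINES ==
[[15,17],[17,0]]
[[15,17],[17,11],[18,0]]
[[15,17],[17,11],[18,0]]
[[15,17],[17,11],[18,7],[27,0]]
[[15,17],[17,11],[18,7],[27,0],[42,14],[46,0]]
[[15,17],[17,11],[21,7],[27,0],[42,14],[46,0]]
[[15,17],[17,11],[21,7],[27,0],[42,14],[46,0]]
[[15,17],[17,11],[21,7],[27,0],[30,6],[35,0],[42,14],[46,0]]
[[15,17],[17,11],[21,7],[27,0],[30,6],[35,0],[42,14],[46,4],[48,0]]
[[15,17],[17,11],[21,7],[27,0],[30,6],[35,0],[42,14],[46,4],[48,0]]
[[15,17],[17,11],[21,7],[27,0],[30,6],[35,0],[42,14],[46,4],[48,0]]
[[15,17],[17,16],[24,7],[27,0],[30,6],[35,0],[42,14],[46,4],[48,0]]
[[15,17],[17,16],[24,7],[27,0],[30,6],[35,0],[38,20],[42,14],[46,4],[48,0]]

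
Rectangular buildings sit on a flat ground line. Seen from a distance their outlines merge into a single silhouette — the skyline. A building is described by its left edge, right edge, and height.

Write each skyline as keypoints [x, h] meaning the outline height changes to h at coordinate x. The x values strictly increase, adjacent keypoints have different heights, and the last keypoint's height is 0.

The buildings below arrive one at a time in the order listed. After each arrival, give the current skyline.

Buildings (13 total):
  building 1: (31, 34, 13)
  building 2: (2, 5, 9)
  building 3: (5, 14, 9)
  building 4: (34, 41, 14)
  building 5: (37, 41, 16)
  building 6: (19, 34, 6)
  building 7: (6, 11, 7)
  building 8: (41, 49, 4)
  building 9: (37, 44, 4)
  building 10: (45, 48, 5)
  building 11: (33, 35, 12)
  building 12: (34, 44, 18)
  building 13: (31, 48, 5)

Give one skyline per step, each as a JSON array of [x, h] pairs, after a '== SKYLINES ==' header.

== SKYLINES ==
[[31,13],[34,0]]
[[2,9],[5,0],[31,13],[34,0]]
[[2,9],[14,0],[31,13],[34,0]]
[[2,9],[14,0],[31,13],[34,14],[41,0]]
[[2,9],[14,0],[31,13],[34,14],[37,16],[41,0]]
[[2,9],[14,0],[19,6],[31,13],[34,14],[37,16],[41,0]]
[[2,9],[14,0],[19,6],[31,13],[34,14],[37,16],[41,0]]
[[2,9],[14,0],[19,6],[31,13],[34,14],[37,16],[41,4],[49,0]]
[[2,9],[14,0],[19,6],[31,13],[34,14],[37,16],[41,4],[49,0]]
[[2,9],[14,0],[19,6],[31,13],[34,14],[37,16],[41,4],[45,5],[48,4],[49,0]]
[[2,9],[14,0],[19,6],[31,13],[34,14],[37,16],[41,4],[45,5],[48,4],[49,0]]
[[2,9],[14,0],[19,6],[31,13],[34,18],[44,4],[45,5],[48,4],[49,0]]
[[2,9],[14,0],[19,6],[31,13],[34,18],[44,5],[48,4],[49,0]]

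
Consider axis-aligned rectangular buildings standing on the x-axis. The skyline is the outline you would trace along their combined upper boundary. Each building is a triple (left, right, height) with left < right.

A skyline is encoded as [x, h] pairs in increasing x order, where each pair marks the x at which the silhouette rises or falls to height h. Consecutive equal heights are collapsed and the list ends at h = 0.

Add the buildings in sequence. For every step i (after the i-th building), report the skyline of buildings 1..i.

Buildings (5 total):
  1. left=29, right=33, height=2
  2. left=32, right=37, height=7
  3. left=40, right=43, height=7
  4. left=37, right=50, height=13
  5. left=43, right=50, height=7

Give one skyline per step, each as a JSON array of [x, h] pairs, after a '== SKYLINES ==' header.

== SKYLINES ==
[[29,2],[33,0]]
[[29,2],[32,7],[37,0]]
[[29,2],[32,7],[37,0],[40,7],[43,0]]
[[29,2],[32,7],[37,13],[50,0]]
[[29,2],[32,7],[37,13],[50,0]]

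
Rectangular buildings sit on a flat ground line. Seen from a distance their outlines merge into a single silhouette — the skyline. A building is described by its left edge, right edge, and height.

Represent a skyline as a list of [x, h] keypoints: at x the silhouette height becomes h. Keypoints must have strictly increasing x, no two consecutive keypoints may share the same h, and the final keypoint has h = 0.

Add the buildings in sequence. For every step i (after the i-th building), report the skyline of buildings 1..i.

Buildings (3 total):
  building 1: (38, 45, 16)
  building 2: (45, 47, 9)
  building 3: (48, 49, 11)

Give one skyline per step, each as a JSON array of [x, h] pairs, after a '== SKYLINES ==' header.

== SKYLINES ==
[[38,16],[45,0]]
[[38,16],[45,9],[47,0]]
[[38,16],[45,9],[47,0],[48,11],[49,0]]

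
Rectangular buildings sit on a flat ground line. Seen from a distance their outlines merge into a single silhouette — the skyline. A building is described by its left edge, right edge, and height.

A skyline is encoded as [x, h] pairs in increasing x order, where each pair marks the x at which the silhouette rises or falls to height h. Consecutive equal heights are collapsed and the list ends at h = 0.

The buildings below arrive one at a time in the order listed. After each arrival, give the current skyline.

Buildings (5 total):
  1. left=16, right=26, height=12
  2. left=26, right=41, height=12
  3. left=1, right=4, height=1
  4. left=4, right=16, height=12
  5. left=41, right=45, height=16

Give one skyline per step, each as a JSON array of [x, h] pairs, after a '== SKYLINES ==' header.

== SKYLINES ==
[[16,12],[26,0]]
[[16,12],[41,0]]
[[1,1],[4,0],[16,12],[41,0]]
[[1,1],[4,12],[41,0]]
[[1,1],[4,12],[41,16],[45,0]]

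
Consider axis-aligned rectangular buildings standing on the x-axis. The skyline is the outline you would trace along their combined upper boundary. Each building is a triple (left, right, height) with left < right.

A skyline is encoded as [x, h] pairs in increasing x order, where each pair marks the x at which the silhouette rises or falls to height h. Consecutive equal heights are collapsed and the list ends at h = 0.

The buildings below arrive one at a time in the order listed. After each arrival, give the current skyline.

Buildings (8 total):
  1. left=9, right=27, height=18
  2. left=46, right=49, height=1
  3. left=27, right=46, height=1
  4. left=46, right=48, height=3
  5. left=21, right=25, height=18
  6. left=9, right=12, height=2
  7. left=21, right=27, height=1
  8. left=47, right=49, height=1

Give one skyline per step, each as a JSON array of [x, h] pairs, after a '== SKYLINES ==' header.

== SKYLINES ==
[[9,18],[27,0]]
[[9,18],[27,0],[46,1],[49,0]]
[[9,18],[27,1],[49,0]]
[[9,18],[27,1],[46,3],[48,1],[49,0]]
[[9,18],[27,1],[46,3],[48,1],[49,0]]
[[9,18],[27,1],[46,3],[48,1],[49,0]]
[[9,18],[27,1],[46,3],[48,1],[49,0]]
[[9,18],[27,1],[46,3],[48,1],[49,0]]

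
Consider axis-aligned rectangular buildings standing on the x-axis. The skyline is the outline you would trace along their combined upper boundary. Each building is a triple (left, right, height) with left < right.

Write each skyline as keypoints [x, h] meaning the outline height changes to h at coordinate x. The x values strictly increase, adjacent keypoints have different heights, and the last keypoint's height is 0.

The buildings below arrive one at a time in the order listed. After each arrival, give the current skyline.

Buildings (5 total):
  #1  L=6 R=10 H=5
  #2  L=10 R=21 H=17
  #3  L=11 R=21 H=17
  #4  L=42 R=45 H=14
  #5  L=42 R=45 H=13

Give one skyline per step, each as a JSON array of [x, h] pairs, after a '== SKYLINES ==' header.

== SKYLINES ==
[[6,5],[10,0]]
[[6,5],[10,17],[21,0]]
[[6,5],[10,17],[21,0]]
[[6,5],[10,17],[21,0],[42,14],[45,0]]
[[6,5],[10,17],[21,0],[42,14],[45,0]]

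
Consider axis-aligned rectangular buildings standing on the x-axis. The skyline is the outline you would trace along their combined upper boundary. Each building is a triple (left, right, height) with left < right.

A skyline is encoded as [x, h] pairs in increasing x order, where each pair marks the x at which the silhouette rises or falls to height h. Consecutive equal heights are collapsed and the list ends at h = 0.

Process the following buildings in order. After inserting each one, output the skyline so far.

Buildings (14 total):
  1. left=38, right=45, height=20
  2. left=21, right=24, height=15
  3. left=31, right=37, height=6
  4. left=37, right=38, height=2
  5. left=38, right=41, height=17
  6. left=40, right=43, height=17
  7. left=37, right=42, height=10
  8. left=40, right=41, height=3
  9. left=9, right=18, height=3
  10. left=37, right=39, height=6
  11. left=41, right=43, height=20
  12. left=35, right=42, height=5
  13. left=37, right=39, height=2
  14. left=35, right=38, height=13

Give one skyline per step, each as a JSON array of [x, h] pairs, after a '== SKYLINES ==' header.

== SKYLINES ==
[[38,20],[45,0]]
[[21,15],[24,0],[38,20],[45,0]]
[[21,15],[24,0],[31,6],[37,0],[38,20],[45,0]]
[[21,15],[24,0],[31,6],[37,2],[38,20],[45,0]]
[[21,15],[24,0],[31,6],[37,2],[38,20],[45,0]]
[[21,15],[24,0],[31,6],[37,2],[38,20],[45,0]]
[[21,15],[24,0],[31,6],[37,10],[38,20],[45,0]]
[[21,15],[24,0],[31,6],[37,10],[38,20],[45,0]]
[[9,3],[18,0],[21,15],[24,0],[31,6],[37,10],[38,20],[45,0]]
[[9,3],[18,0],[21,15],[24,0],[31,6],[37,10],[38,20],[45,0]]
[[9,3],[18,0],[21,15],[24,0],[31,6],[37,10],[38,20],[45,0]]
[[9,3],[18,0],[21,15],[24,0],[31,6],[37,10],[38,20],[45,0]]
[[9,3],[18,0],[21,15],[24,0],[31,6],[37,10],[38,20],[45,0]]
[[9,3],[18,0],[21,15],[24,0],[31,6],[35,13],[38,20],[45,0]]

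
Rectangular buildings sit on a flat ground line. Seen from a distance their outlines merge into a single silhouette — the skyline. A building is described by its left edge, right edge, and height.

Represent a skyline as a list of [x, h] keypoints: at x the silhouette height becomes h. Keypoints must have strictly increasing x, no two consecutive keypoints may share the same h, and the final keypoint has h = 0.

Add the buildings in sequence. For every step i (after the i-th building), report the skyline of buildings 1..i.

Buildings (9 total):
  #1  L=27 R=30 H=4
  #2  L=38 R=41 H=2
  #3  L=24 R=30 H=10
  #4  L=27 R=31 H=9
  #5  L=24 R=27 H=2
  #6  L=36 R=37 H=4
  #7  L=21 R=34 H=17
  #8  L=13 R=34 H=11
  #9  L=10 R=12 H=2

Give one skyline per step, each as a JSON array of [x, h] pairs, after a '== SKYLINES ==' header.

== SKYLINES ==
[[27,4],[30,0]]
[[27,4],[30,0],[38,2],[41,0]]
[[24,10],[30,0],[38,2],[41,0]]
[[24,10],[30,9],[31,0],[38,2],[41,0]]
[[24,10],[30,9],[31,0],[38,2],[41,0]]
[[24,10],[30,9],[31,0],[36,4],[37,0],[38,2],[41,0]]
[[21,17],[34,0],[36,4],[37,0],[38,2],[41,0]]
[[13,11],[21,17],[34,0],[36,4],[37,0],[38,2],[41,0]]
[[10,2],[12,0],[13,11],[21,17],[34,0],[36,4],[37,0],[38,2],[41,0]]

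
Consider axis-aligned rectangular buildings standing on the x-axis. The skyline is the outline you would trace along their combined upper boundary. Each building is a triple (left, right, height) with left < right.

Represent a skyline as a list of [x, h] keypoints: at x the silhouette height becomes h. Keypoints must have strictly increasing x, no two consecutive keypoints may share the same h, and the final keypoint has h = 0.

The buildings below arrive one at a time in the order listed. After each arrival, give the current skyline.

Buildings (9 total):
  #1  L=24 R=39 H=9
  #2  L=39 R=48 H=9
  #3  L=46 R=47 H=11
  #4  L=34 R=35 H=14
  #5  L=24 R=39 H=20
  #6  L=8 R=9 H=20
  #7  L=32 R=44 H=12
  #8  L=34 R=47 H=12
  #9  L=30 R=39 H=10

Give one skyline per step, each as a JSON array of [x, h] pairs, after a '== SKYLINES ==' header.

== SKYLINES ==
[[24,9],[39,0]]
[[24,9],[48,0]]
[[24,9],[46,11],[47,9],[48,0]]
[[24,9],[34,14],[35,9],[46,11],[47,9],[48,0]]
[[24,20],[39,9],[46,11],[47,9],[48,0]]
[[8,20],[9,0],[24,20],[39,9],[46,11],[47,9],[48,0]]
[[8,20],[9,0],[24,20],[39,12],[44,9],[46,11],[47,9],[48,0]]
[[8,20],[9,0],[24,20],[39,12],[47,9],[48,0]]
[[8,20],[9,0],[24,20],[39,12],[47,9],[48,0]]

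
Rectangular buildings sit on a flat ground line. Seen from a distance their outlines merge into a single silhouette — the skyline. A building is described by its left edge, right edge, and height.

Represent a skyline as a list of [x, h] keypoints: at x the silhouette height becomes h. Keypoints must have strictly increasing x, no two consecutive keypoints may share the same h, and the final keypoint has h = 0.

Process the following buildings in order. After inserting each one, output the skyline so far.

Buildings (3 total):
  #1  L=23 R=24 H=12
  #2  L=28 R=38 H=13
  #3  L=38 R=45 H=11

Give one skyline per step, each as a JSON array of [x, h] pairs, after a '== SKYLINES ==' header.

== SKYLINES ==
[[23,12],[24,0]]
[[23,12],[24,0],[28,13],[38,0]]
[[23,12],[24,0],[28,13],[38,11],[45,0]]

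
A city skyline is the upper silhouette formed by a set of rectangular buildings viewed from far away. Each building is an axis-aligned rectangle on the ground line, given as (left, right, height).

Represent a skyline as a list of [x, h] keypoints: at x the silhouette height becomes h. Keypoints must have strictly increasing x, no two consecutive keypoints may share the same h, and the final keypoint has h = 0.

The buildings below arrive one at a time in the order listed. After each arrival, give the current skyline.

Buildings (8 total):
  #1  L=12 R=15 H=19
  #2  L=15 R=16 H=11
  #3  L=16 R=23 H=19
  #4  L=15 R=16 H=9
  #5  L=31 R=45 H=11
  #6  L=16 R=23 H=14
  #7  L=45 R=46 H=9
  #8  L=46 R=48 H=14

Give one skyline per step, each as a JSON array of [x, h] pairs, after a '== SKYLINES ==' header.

== SKYLINES ==
[[12,19],[15,0]]
[[12,19],[15,11],[16,0]]
[[12,19],[15,11],[16,19],[23,0]]
[[12,19],[15,11],[16,19],[23,0]]
[[12,19],[15,11],[16,19],[23,0],[31,11],[45,0]]
[[12,19],[15,11],[16,19],[23,0],[31,11],[45,0]]
[[12,19],[15,11],[16,19],[23,0],[31,11],[45,9],[46,0]]
[[12,19],[15,11],[16,19],[23,0],[31,11],[45,9],[46,14],[48,0]]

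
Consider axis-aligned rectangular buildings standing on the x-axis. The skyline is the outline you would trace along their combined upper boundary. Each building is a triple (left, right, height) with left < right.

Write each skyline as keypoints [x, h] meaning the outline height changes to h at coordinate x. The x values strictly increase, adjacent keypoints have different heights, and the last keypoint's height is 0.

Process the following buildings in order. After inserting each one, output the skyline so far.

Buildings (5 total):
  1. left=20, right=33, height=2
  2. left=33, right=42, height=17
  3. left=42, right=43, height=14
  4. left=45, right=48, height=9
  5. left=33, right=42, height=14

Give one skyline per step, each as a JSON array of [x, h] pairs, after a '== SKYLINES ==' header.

== SKYLINES ==
[[20,2],[33,0]]
[[20,2],[33,17],[42,0]]
[[20,2],[33,17],[42,14],[43,0]]
[[20,2],[33,17],[42,14],[43,0],[45,9],[48,0]]
[[20,2],[33,17],[42,14],[43,0],[45,9],[48,0]]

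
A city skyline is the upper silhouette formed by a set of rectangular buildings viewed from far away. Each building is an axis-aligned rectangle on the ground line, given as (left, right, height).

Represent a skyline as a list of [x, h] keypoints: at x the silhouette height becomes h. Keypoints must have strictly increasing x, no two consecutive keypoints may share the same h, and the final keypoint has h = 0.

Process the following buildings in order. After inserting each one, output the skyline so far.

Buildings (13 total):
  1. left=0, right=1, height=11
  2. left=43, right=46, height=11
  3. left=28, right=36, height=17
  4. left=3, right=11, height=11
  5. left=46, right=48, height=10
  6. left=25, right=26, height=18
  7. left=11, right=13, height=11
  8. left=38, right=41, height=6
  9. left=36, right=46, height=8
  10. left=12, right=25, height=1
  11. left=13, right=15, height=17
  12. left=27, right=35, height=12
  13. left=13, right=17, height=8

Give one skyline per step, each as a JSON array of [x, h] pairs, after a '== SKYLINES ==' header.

== SKYLINES ==
[[0,11],[1,0]]
[[0,11],[1,0],[43,11],[46,0]]
[[0,11],[1,0],[28,17],[36,0],[43,11],[46,0]]
[[0,11],[1,0],[3,11],[11,0],[28,17],[36,0],[43,11],[46,0]]
[[0,11],[1,0],[3,11],[11,0],[28,17],[36,0],[43,11],[46,10],[48,0]]
[[0,11],[1,0],[3,11],[11,0],[25,18],[26,0],[28,17],[36,0],[43,11],[46,10],[48,0]]
[[0,11],[1,0],[3,11],[13,0],[25,18],[26,0],[28,17],[36,0],[43,11],[46,10],[48,0]]
[[0,11],[1,0],[3,11],[13,0],[25,18],[26,0],[28,17],[36,0],[38,6],[41,0],[43,11],[46,10],[48,0]]
[[0,11],[1,0],[3,11],[13,0],[25,18],[26,0],[28,17],[36,8],[43,11],[46,10],[48,0]]
[[0,11],[1,0],[3,11],[13,1],[25,18],[26,0],[28,17],[36,8],[43,11],[46,10],[48,0]]
[[0,11],[1,0],[3,11],[13,17],[15,1],[25,18],[26,0],[28,17],[36,8],[43,11],[46,10],[48,0]]
[[0,11],[1,0],[3,11],[13,17],[15,1],[25,18],[26,0],[27,12],[28,17],[36,8],[43,11],[46,10],[48,0]]
[[0,11],[1,0],[3,11],[13,17],[15,8],[17,1],[25,18],[26,0],[27,12],[28,17],[36,8],[43,11],[46,10],[48,0]]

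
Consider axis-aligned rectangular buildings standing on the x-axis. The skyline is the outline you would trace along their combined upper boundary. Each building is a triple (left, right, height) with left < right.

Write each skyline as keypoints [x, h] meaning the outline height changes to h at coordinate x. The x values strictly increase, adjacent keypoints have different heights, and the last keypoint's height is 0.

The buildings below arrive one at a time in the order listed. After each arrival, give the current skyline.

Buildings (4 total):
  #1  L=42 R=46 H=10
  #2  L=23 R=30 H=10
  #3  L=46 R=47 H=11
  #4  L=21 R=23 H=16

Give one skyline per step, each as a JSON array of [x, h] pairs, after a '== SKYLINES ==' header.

== SKYLINES ==
[[42,10],[46,0]]
[[23,10],[30,0],[42,10],[46,0]]
[[23,10],[30,0],[42,10],[46,11],[47,0]]
[[21,16],[23,10],[30,0],[42,10],[46,11],[47,0]]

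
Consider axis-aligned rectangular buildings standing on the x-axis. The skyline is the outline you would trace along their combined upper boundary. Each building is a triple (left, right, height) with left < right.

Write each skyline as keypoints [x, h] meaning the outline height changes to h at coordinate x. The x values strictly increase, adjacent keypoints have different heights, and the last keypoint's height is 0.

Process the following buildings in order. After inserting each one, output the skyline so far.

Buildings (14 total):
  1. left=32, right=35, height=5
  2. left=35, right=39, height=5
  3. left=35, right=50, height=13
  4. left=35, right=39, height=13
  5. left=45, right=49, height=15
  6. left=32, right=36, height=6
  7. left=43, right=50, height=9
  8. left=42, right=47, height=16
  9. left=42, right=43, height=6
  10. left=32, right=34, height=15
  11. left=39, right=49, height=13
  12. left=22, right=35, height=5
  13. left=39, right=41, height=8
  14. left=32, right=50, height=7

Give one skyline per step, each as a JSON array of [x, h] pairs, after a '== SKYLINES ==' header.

== SKYLINES ==
[[32,5],[35,0]]
[[32,5],[39,0]]
[[32,5],[35,13],[50,0]]
[[32,5],[35,13],[50,0]]
[[32,5],[35,13],[45,15],[49,13],[50,0]]
[[32,6],[35,13],[45,15],[49,13],[50,0]]
[[32,6],[35,13],[45,15],[49,13],[50,0]]
[[32,6],[35,13],[42,16],[47,15],[49,13],[50,0]]
[[32,6],[35,13],[42,16],[47,15],[49,13],[50,0]]
[[32,15],[34,6],[35,13],[42,16],[47,15],[49,13],[50,0]]
[[32,15],[34,6],[35,13],[42,16],[47,15],[49,13],[50,0]]
[[22,5],[32,15],[34,6],[35,13],[42,16],[47,15],[49,13],[50,0]]
[[22,5],[32,15],[34,6],[35,13],[42,16],[47,15],[49,13],[50,0]]
[[22,5],[32,15],[34,7],[35,13],[42,16],[47,15],[49,13],[50,0]]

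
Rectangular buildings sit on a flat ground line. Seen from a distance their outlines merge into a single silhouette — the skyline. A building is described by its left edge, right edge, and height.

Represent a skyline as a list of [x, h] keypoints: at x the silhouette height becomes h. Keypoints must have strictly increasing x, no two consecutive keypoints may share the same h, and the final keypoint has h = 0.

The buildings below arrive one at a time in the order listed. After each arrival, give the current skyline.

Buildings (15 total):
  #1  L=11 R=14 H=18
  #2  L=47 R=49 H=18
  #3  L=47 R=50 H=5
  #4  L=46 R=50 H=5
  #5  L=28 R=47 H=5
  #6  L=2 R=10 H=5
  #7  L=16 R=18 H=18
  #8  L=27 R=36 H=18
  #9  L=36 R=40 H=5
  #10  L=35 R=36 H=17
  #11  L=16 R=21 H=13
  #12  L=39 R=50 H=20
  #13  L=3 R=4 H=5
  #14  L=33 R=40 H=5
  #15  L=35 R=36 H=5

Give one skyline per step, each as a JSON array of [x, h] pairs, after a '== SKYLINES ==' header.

== SKYLINES ==
[[11,18],[14,0]]
[[11,18],[14,0],[47,18],[49,0]]
[[11,18],[14,0],[47,18],[49,5],[50,0]]
[[11,18],[14,0],[46,5],[47,18],[49,5],[50,0]]
[[11,18],[14,0],[28,5],[47,18],[49,5],[50,0]]
[[2,5],[10,0],[11,18],[14,0],[28,5],[47,18],[49,5],[50,0]]
[[2,5],[10,0],[11,18],[14,0],[16,18],[18,0],[28,5],[47,18],[49,5],[50,0]]
[[2,5],[10,0],[11,18],[14,0],[16,18],[18,0],[27,18],[36,5],[47,18],[49,5],[50,0]]
[[2,5],[10,0],[11,18],[14,0],[16,18],[18,0],[27,18],[36,5],[47,18],[49,5],[50,0]]
[[2,5],[10,0],[11,18],[14,0],[16,18],[18,0],[27,18],[36,5],[47,18],[49,5],[50,0]]
[[2,5],[10,0],[11,18],[14,0],[16,18],[18,13],[21,0],[27,18],[36,5],[47,18],[49,5],[50,0]]
[[2,5],[10,0],[11,18],[14,0],[16,18],[18,13],[21,0],[27,18],[36,5],[39,20],[50,0]]
[[2,5],[10,0],[11,18],[14,0],[16,18],[18,13],[21,0],[27,18],[36,5],[39,20],[50,0]]
[[2,5],[10,0],[11,18],[14,0],[16,18],[18,13],[21,0],[27,18],[36,5],[39,20],[50,0]]
[[2,5],[10,0],[11,18],[14,0],[16,18],[18,13],[21,0],[27,18],[36,5],[39,20],[50,0]]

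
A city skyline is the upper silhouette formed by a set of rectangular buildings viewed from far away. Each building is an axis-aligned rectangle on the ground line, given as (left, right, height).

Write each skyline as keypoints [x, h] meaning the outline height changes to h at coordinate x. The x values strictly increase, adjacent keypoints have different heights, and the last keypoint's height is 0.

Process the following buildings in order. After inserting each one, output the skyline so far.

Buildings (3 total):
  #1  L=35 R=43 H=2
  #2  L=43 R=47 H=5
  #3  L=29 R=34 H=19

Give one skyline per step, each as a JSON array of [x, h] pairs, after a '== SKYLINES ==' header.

== SKYLINES ==
[[35,2],[43,0]]
[[35,2],[43,5],[47,0]]
[[29,19],[34,0],[35,2],[43,5],[47,0]]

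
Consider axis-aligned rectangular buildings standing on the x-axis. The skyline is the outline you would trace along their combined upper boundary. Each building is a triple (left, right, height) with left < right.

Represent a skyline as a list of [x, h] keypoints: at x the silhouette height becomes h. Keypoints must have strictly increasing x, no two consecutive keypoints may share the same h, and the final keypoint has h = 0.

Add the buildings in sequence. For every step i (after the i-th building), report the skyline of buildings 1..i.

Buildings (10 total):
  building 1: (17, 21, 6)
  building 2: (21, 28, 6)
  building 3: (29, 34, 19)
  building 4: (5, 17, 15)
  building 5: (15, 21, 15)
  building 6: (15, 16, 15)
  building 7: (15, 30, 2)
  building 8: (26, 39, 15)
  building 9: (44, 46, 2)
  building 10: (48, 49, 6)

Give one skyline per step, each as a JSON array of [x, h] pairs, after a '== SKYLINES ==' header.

== SKYLINES ==
[[17,6],[21,0]]
[[17,6],[28,0]]
[[17,6],[28,0],[29,19],[34,0]]
[[5,15],[17,6],[28,0],[29,19],[34,0]]
[[5,15],[21,6],[28,0],[29,19],[34,0]]
[[5,15],[21,6],[28,0],[29,19],[34,0]]
[[5,15],[21,6],[28,2],[29,19],[34,0]]
[[5,15],[21,6],[26,15],[29,19],[34,15],[39,0]]
[[5,15],[21,6],[26,15],[29,19],[34,15],[39,0],[44,2],[46,0]]
[[5,15],[21,6],[26,15],[29,19],[34,15],[39,0],[44,2],[46,0],[48,6],[49,0]]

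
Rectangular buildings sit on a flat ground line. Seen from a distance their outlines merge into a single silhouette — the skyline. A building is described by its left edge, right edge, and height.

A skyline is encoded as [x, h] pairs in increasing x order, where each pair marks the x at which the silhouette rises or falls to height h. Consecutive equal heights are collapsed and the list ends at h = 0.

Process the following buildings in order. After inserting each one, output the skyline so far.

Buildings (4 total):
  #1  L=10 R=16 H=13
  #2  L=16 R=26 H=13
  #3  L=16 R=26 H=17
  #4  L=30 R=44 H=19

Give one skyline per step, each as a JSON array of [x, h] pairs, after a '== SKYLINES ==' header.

== SKYLINES ==
[[10,13],[16,0]]
[[10,13],[26,0]]
[[10,13],[16,17],[26,0]]
[[10,13],[16,17],[26,0],[30,19],[44,0]]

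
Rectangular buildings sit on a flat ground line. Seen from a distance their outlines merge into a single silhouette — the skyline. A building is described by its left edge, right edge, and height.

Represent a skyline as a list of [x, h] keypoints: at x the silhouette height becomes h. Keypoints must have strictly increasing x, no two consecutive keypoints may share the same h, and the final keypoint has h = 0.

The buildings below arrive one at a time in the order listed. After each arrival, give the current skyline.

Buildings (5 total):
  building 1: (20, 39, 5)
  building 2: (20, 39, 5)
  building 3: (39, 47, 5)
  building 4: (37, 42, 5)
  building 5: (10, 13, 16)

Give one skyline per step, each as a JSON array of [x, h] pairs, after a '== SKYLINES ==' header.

== SKYLINES ==
[[20,5],[39,0]]
[[20,5],[39,0]]
[[20,5],[47,0]]
[[20,5],[47,0]]
[[10,16],[13,0],[20,5],[47,0]]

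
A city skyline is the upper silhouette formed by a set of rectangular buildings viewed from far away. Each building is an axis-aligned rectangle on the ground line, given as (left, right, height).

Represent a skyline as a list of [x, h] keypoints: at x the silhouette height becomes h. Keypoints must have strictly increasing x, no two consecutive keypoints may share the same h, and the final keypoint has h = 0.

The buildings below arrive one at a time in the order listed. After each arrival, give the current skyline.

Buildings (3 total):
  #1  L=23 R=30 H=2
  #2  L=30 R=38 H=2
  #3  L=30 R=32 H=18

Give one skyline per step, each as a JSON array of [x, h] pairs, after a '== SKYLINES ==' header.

== SKYLINES ==
[[23,2],[30,0]]
[[23,2],[38,0]]
[[23,2],[30,18],[32,2],[38,0]]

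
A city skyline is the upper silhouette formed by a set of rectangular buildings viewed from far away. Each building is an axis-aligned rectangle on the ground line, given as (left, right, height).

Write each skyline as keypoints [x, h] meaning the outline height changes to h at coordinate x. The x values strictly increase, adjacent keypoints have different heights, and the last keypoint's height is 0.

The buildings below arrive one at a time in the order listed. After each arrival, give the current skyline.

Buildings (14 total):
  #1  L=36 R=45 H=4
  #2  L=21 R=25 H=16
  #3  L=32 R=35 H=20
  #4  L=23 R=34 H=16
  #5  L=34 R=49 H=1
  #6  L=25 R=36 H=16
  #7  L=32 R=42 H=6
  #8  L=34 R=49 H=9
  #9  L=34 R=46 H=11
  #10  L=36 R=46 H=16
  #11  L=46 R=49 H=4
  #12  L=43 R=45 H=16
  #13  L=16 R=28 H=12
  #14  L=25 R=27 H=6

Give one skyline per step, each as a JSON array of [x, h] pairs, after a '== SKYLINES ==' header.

== SKYLINES ==
[[36,4],[45,0]]
[[21,16],[25,0],[36,4],[45,0]]
[[21,16],[25,0],[32,20],[35,0],[36,4],[45,0]]
[[21,16],[32,20],[35,0],[36,4],[45,0]]
[[21,16],[32,20],[35,1],[36,4],[45,1],[49,0]]
[[21,16],[32,20],[35,16],[36,4],[45,1],[49,0]]
[[21,16],[32,20],[35,16],[36,6],[42,4],[45,1],[49,0]]
[[21,16],[32,20],[35,16],[36,9],[49,0]]
[[21,16],[32,20],[35,16],[36,11],[46,9],[49,0]]
[[21,16],[32,20],[35,16],[46,9],[49,0]]
[[21,16],[32,20],[35,16],[46,9],[49,0]]
[[21,16],[32,20],[35,16],[46,9],[49,0]]
[[16,12],[21,16],[32,20],[35,16],[46,9],[49,0]]
[[16,12],[21,16],[32,20],[35,16],[46,9],[49,0]]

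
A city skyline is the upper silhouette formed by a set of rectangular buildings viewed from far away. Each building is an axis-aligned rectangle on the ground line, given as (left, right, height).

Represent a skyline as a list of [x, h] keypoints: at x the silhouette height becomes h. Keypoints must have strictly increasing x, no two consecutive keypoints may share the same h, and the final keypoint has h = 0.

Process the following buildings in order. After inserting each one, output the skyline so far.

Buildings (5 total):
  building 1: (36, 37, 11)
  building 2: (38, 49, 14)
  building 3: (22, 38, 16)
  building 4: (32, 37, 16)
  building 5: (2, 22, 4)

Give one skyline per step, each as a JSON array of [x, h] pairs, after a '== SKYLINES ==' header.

== SKYLINES ==
[[36,11],[37,0]]
[[36,11],[37,0],[38,14],[49,0]]
[[22,16],[38,14],[49,0]]
[[22,16],[38,14],[49,0]]
[[2,4],[22,16],[38,14],[49,0]]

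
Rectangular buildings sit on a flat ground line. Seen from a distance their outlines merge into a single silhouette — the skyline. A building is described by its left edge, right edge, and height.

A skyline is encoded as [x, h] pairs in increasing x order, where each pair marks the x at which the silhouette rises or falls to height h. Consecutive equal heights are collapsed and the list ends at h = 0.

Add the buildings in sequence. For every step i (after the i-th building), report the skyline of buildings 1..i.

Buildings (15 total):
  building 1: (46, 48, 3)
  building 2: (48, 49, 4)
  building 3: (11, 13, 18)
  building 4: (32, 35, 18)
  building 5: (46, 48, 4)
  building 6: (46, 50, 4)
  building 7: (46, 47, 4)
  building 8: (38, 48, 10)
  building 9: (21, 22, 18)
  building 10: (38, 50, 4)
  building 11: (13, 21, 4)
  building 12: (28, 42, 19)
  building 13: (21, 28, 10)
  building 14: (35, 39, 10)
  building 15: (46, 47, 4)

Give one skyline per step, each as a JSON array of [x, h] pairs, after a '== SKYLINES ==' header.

== SKYLINES ==
[[46,3],[48,0]]
[[46,3],[48,4],[49,0]]
[[11,18],[13,0],[46,3],[48,4],[49,0]]
[[11,18],[13,0],[32,18],[35,0],[46,3],[48,4],[49,0]]
[[11,18],[13,0],[32,18],[35,0],[46,4],[49,0]]
[[11,18],[13,0],[32,18],[35,0],[46,4],[50,0]]
[[11,18],[13,0],[32,18],[35,0],[46,4],[50,0]]
[[11,18],[13,0],[32,18],[35,0],[38,10],[48,4],[50,0]]
[[11,18],[13,0],[21,18],[22,0],[32,18],[35,0],[38,10],[48,4],[50,0]]
[[11,18],[13,0],[21,18],[22,0],[32,18],[35,0],[38,10],[48,4],[50,0]]
[[11,18],[13,4],[21,18],[22,0],[32,18],[35,0],[38,10],[48,4],[50,0]]
[[11,18],[13,4],[21,18],[22,0],[28,19],[42,10],[48,4],[50,0]]
[[11,18],[13,4],[21,18],[22,10],[28,19],[42,10],[48,4],[50,0]]
[[11,18],[13,4],[21,18],[22,10],[28,19],[42,10],[48,4],[50,0]]
[[11,18],[13,4],[21,18],[22,10],[28,19],[42,10],[48,4],[50,0]]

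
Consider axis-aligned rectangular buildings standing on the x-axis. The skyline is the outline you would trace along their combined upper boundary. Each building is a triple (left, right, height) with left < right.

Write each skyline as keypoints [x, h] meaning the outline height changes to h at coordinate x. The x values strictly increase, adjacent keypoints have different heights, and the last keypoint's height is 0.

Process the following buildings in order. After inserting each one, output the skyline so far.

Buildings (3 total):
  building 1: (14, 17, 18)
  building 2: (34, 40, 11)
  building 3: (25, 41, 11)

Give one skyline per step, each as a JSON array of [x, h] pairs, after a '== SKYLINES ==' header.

== SKYLINES ==
[[14,18],[17,0]]
[[14,18],[17,0],[34,11],[40,0]]
[[14,18],[17,0],[25,11],[41,0]]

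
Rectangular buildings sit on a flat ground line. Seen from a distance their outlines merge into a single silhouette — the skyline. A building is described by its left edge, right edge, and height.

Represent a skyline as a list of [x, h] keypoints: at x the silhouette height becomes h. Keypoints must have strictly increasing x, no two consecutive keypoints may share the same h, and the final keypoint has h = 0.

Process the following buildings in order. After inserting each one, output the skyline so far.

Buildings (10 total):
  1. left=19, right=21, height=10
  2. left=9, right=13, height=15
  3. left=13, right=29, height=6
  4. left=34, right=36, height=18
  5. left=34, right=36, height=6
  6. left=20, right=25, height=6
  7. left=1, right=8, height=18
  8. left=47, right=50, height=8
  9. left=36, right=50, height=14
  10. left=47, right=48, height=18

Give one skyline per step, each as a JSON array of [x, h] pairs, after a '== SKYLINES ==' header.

== SKYLINES ==
[[19,10],[21,0]]
[[9,15],[13,0],[19,10],[21,0]]
[[9,15],[13,6],[19,10],[21,6],[29,0]]
[[9,15],[13,6],[19,10],[21,6],[29,0],[34,18],[36,0]]
[[9,15],[13,6],[19,10],[21,6],[29,0],[34,18],[36,0]]
[[9,15],[13,6],[19,10],[21,6],[29,0],[34,18],[36,0]]
[[1,18],[8,0],[9,15],[13,6],[19,10],[21,6],[29,0],[34,18],[36,0]]
[[1,18],[8,0],[9,15],[13,6],[19,10],[21,6],[29,0],[34,18],[36,0],[47,8],[50,0]]
[[1,18],[8,0],[9,15],[13,6],[19,10],[21,6],[29,0],[34,18],[36,14],[50,0]]
[[1,18],[8,0],[9,15],[13,6],[19,10],[21,6],[29,0],[34,18],[36,14],[47,18],[48,14],[50,0]]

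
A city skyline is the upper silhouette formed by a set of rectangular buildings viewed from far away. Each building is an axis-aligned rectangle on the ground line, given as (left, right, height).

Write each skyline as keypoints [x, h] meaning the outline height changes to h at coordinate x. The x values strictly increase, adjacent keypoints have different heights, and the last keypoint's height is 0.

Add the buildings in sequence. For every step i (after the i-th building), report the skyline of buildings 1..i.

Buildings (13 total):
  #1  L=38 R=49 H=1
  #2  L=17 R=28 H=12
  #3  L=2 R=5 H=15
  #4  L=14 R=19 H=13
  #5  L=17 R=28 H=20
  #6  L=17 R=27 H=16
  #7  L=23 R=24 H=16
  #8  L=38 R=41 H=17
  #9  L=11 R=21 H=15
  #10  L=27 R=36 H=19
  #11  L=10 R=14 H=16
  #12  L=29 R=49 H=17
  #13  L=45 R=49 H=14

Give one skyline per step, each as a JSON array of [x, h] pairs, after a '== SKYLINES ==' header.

== SKYLINES ==
[[38,1],[49,0]]
[[17,12],[28,0],[38,1],[49,0]]
[[2,15],[5,0],[17,12],[28,0],[38,1],[49,0]]
[[2,15],[5,0],[14,13],[19,12],[28,0],[38,1],[49,0]]
[[2,15],[5,0],[14,13],[17,20],[28,0],[38,1],[49,0]]
[[2,15],[5,0],[14,13],[17,20],[28,0],[38,1],[49,0]]
[[2,15],[5,0],[14,13],[17,20],[28,0],[38,1],[49,0]]
[[2,15],[5,0],[14,13],[17,20],[28,0],[38,17],[41,1],[49,0]]
[[2,15],[5,0],[11,15],[17,20],[28,0],[38,17],[41,1],[49,0]]
[[2,15],[5,0],[11,15],[17,20],[28,19],[36,0],[38,17],[41,1],[49,0]]
[[2,15],[5,0],[10,16],[14,15],[17,20],[28,19],[36,0],[38,17],[41,1],[49,0]]
[[2,15],[5,0],[10,16],[14,15],[17,20],[28,19],[36,17],[49,0]]
[[2,15],[5,0],[10,16],[14,15],[17,20],[28,19],[36,17],[49,0]]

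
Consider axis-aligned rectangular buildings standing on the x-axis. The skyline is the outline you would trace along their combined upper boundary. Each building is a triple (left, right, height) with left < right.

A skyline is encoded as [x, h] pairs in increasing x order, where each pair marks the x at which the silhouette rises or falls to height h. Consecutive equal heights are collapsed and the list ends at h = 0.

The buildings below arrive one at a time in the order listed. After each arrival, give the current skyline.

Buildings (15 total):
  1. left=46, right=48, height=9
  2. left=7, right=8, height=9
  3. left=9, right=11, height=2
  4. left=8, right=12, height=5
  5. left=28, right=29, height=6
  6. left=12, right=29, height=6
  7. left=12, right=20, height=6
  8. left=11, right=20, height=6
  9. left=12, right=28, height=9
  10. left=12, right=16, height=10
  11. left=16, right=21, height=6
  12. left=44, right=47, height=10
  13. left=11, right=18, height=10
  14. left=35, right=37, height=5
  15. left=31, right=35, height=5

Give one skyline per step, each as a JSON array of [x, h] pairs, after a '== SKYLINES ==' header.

== SKYLINES ==
[[46,9],[48,0]]
[[7,9],[8,0],[46,9],[48,0]]
[[7,9],[8,0],[9,2],[11,0],[46,9],[48,0]]
[[7,9],[8,5],[12,0],[46,9],[48,0]]
[[7,9],[8,5],[12,0],[28,6],[29,0],[46,9],[48,0]]
[[7,9],[8,5],[12,6],[29,0],[46,9],[48,0]]
[[7,9],[8,5],[12,6],[29,0],[46,9],[48,0]]
[[7,9],[8,5],[11,6],[29,0],[46,9],[48,0]]
[[7,9],[8,5],[11,6],[12,9],[28,6],[29,0],[46,9],[48,0]]
[[7,9],[8,5],[11,6],[12,10],[16,9],[28,6],[29,0],[46,9],[48,0]]
[[7,9],[8,5],[11,6],[12,10],[16,9],[28,6],[29,0],[46,9],[48,0]]
[[7,9],[8,5],[11,6],[12,10],[16,9],[28,6],[29,0],[44,10],[47,9],[48,0]]
[[7,9],[8,5],[11,10],[18,9],[28,6],[29,0],[44,10],[47,9],[48,0]]
[[7,9],[8,5],[11,10],[18,9],[28,6],[29,0],[35,5],[37,0],[44,10],[47,9],[48,0]]
[[7,9],[8,5],[11,10],[18,9],[28,6],[29,0],[31,5],[37,0],[44,10],[47,9],[48,0]]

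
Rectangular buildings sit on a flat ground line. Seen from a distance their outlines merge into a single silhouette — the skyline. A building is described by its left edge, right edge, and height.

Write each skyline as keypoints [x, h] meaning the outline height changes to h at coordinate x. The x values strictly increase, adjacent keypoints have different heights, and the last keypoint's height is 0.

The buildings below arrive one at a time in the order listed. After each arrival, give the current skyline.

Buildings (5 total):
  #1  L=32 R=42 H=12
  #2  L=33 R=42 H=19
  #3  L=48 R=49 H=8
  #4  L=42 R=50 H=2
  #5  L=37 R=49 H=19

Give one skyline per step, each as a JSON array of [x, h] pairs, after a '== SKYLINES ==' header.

== SKYLINES ==
[[32,12],[42,0]]
[[32,12],[33,19],[42,0]]
[[32,12],[33,19],[42,0],[48,8],[49,0]]
[[32,12],[33,19],[42,2],[48,8],[49,2],[50,0]]
[[32,12],[33,19],[49,2],[50,0]]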